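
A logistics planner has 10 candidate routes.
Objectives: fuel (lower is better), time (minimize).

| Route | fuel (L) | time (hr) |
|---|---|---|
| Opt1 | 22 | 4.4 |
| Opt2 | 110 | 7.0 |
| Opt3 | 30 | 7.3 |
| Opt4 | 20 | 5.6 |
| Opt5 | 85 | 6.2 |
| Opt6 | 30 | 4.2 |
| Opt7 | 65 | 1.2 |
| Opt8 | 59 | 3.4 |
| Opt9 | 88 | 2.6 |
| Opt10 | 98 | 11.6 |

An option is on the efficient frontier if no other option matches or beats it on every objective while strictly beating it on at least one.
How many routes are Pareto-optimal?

Opt1: not dominated.
Opt2: dominated by Opt1 (fuel 22≤110, time 4.4≤7.0).
Opt3: dominated by Opt1 (fuel 22≤30, time 4.4≤7.3).
Opt4: not dominated (best fuel).
Opt5: dominated by Opt1 (fuel 22≤85, time 4.4≤6.2).
Opt6: not dominated.
Opt7: not dominated (best time).
Opt8: not dominated.
Opt9: dominated by Opt7 (fuel 65≤88, time 1.2≤2.6).
Opt10: dominated by Opt1 (fuel 22≤98, time 4.4≤11.6).
Pareto-optimal: Opt1, Opt4, Opt6, Opt7, Opt8 → 5.

5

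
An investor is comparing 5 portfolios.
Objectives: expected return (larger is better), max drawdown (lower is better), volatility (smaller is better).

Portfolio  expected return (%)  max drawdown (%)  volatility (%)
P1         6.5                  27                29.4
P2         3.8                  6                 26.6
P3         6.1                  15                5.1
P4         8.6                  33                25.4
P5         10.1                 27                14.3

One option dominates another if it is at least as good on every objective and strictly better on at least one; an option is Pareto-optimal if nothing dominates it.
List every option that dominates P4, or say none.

P5: expected return 10.1≥8.6, max drawdown 27≤33, volatility 14.3≤25.4 — dominates P4.
Others (P1, P2, P3) are each worse than P4 on at least one objective.

P5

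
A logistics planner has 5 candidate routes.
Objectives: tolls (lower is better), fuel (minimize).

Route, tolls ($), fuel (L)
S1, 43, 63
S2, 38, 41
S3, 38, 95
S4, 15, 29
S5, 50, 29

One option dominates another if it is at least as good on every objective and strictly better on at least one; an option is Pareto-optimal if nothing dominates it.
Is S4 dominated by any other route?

No

S1: worse on tolls (43 vs 15).
S2: worse on tolls (38 vs 15).
S3: worse on tolls (38 vs 15).
S5: worse on tolls (50 vs 15).
No option is at least as good as S4 on every objective and strictly better on one.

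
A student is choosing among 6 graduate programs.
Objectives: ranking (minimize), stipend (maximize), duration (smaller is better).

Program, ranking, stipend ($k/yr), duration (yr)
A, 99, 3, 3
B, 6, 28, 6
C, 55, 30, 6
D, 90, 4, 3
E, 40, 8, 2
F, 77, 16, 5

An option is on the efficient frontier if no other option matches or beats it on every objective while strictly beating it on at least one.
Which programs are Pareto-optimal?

B, C, E, F

A: dominated by D (ranking 90≤99, stipend 4≥3, duration 3≤3).
B: not dominated (best ranking).
C: not dominated (best stipend).
D: dominated by E (ranking 40≤90, stipend 8≥4, duration 2≤3).
E: not dominated (best duration).
F: not dominated.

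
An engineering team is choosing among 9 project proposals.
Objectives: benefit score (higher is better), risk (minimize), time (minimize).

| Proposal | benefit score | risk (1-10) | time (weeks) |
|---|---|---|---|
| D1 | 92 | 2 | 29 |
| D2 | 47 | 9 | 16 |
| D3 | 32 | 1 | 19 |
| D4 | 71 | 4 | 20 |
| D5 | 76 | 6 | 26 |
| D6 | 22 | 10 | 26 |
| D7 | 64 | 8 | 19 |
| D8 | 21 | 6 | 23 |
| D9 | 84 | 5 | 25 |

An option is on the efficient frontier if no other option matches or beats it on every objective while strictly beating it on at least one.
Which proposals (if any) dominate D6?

D2: benefit score 47≥22, risk 9≤10, time 16≤26 — dominates D6.
D3: benefit score 32≥22, risk 1≤10, time 19≤26 — dominates D6.
D4: benefit score 71≥22, risk 4≤10, time 20≤26 — dominates D6.
D5: benefit score 76≥22, risk 6≤10, time 26≤26 — dominates D6.
D7: benefit score 64≥22, risk 8≤10, time 19≤26 — dominates D6.
D9: benefit score 84≥22, risk 5≤10, time 25≤26 — dominates D6.
Others (D1, D8) are each worse than D6 on at least one objective.

D2, D3, D4, D5, D7, D9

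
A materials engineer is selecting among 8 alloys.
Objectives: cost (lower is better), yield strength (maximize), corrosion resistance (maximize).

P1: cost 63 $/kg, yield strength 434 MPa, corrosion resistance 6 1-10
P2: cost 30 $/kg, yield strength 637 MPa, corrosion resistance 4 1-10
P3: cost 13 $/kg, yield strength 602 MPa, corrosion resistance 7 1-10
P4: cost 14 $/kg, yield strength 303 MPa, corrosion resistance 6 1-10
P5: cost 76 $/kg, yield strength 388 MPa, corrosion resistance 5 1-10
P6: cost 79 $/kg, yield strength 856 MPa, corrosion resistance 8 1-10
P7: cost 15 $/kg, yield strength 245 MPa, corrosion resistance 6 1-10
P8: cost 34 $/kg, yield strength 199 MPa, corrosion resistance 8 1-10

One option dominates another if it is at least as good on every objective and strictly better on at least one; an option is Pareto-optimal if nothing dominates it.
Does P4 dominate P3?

No

P4 vs P3: P4 is worse on cost (14 vs 13), so it does not dominate P3.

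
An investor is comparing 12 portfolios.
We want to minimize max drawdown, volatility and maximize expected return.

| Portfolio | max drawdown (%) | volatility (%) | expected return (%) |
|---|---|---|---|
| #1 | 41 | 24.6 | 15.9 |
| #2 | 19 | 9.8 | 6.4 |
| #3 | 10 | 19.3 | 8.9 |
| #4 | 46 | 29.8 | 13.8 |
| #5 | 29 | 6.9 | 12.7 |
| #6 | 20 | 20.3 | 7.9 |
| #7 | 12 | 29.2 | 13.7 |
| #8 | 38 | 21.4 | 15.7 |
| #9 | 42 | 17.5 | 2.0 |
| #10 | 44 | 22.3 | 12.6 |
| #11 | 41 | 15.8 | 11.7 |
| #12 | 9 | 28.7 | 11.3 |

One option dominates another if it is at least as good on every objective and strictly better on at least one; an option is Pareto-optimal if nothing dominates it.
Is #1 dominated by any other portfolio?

#2: worse on expected return (6.4 vs 15.9).
#3: worse on expected return (8.9 vs 15.9).
#4: worse on max drawdown (46 vs 41).
#5: worse on expected return (12.7 vs 15.9).
#6: worse on expected return (7.9 vs 15.9).
#7: worse on volatility (29.2 vs 24.6).
#8: worse on expected return (15.7 vs 15.9).
#9: worse on max drawdown (42 vs 41).
#10: worse on max drawdown (44 vs 41).
#11: worse on expected return (11.7 vs 15.9).
#12: worse on volatility (28.7 vs 24.6).
No option is at least as good as #1 on every objective and strictly better on one.

No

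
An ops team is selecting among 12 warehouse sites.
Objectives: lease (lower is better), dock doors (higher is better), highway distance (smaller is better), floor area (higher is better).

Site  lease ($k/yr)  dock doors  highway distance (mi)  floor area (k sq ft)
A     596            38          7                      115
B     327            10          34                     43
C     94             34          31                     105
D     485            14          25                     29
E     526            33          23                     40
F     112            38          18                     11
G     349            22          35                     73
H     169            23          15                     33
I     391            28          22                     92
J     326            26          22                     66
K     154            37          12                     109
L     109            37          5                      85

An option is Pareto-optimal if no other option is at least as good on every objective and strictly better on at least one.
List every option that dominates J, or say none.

K: lease 154≤326, dock doors 37≥26, highway distance 12≤22, floor area 109≥66 — dominates J.
L: lease 109≤326, dock doors 37≥26, highway distance 5≤22, floor area 85≥66 — dominates J.
Others (A, B, C, D, E, F, G, H, I) are each worse than J on at least one objective.

K, L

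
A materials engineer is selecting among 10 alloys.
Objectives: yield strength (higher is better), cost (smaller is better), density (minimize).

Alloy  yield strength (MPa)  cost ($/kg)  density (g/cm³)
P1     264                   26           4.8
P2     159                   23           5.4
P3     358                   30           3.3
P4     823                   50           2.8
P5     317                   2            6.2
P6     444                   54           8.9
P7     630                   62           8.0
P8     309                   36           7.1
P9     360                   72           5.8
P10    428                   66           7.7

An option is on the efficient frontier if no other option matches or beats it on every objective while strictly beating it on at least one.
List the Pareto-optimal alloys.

P1: not dominated.
P2: not dominated.
P3: not dominated.
P4: not dominated (best yield strength).
P5: not dominated (best cost).
P6: dominated by P4 (yield strength 823≥444, cost 50≤54, density 2.8≤8.9).
P7: dominated by P4 (yield strength 823≥630, cost 50≤62, density 2.8≤8.0).
P8: dominated by P3 (yield strength 358≥309, cost 30≤36, density 3.3≤7.1).
P9: dominated by P4 (yield strength 823≥360, cost 50≤72, density 2.8≤5.8).
P10: dominated by P4 (yield strength 823≥428, cost 50≤66, density 2.8≤7.7).

P1, P2, P3, P4, P5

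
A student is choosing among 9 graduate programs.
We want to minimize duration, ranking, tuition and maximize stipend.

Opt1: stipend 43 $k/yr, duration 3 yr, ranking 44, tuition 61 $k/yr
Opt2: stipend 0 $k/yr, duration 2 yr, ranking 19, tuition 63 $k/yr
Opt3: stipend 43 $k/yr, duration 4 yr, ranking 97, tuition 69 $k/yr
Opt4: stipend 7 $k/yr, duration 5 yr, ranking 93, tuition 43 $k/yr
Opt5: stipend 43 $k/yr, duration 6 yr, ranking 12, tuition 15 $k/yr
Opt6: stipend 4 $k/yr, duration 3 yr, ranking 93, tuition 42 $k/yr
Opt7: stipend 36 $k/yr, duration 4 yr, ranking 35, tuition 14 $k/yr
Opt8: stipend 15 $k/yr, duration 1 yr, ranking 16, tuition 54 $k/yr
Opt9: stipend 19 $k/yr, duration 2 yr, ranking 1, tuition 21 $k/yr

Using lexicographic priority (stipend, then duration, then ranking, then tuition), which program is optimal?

Opt1

First maximize stipend: best is 43, kept {Opt1, Opt3, Opt5}.
Then minimize duration: best is 3, kept {Opt1}.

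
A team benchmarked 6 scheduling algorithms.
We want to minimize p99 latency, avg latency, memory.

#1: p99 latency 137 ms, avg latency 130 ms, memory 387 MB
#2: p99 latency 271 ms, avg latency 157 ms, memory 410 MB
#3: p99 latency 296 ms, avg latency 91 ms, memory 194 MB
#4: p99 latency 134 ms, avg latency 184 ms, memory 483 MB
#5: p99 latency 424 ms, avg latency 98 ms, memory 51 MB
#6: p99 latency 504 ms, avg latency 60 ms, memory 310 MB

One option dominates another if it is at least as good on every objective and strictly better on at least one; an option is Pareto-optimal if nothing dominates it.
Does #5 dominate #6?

#5 vs #6: #5 is worse on avg latency (98 vs 60), so it does not dominate #6.

No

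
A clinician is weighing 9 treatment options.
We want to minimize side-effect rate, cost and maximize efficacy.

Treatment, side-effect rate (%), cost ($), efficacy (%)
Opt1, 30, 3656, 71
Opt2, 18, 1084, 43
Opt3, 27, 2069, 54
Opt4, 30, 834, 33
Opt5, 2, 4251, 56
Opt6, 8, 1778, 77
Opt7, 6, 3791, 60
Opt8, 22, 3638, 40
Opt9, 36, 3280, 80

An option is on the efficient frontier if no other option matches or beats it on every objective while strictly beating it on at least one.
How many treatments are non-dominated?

Opt1: dominated by Opt6 (side-effect rate 8≤30, cost 1778≤3656, efficacy 77≥71).
Opt2: not dominated.
Opt3: dominated by Opt6 (side-effect rate 8≤27, cost 1778≤2069, efficacy 77≥54).
Opt4: not dominated (best cost).
Opt5: not dominated (best side-effect rate).
Opt6: not dominated.
Opt7: not dominated.
Opt8: dominated by Opt2 (side-effect rate 18≤22, cost 1084≤3638, efficacy 43≥40).
Opt9: not dominated (best efficacy).
Pareto-optimal: Opt2, Opt4, Opt5, Opt6, Opt7, Opt9 → 6.

6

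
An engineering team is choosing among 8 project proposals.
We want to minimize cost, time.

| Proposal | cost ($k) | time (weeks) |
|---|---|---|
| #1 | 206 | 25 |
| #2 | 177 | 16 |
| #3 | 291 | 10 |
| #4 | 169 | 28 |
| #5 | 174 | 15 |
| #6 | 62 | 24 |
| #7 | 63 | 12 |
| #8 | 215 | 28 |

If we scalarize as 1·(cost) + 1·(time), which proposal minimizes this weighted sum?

#1: 1·206 + 1·25 = 231
#2: 1·177 + 1·16 = 193
#3: 1·291 + 1·10 = 301
#4: 1·169 + 1·28 = 197
#5: 1·174 + 1·15 = 189
#6: 1·62 + 1·24 = 86
#7: 1·63 + 1·12 = 75
#8: 1·215 + 1·28 = 243
Lowest: #7 at 75.

#7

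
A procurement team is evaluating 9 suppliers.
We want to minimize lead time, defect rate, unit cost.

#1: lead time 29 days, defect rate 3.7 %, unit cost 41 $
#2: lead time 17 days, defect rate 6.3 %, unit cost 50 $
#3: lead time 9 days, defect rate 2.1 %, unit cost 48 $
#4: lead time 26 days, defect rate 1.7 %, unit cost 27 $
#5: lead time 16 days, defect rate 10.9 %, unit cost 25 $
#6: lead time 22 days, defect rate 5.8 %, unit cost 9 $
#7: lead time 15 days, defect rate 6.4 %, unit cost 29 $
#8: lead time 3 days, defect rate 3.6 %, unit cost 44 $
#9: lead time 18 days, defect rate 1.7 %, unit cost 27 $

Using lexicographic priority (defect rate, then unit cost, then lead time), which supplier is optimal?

#9

First minimize defect rate: best is 1.7, kept {#4, #9}.
Then minimize unit cost: best is 27, kept {#4, #9}.
Then minimize lead time: best is 18, kept {#9}.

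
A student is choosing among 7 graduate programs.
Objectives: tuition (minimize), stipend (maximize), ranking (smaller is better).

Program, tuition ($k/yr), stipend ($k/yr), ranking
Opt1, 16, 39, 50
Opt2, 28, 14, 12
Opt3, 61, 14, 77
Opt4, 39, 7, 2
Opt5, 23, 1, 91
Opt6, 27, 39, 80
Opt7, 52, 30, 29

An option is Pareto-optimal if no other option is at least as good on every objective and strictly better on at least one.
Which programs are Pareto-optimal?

Opt1: not dominated (best tuition).
Opt2: not dominated.
Opt3: dominated by Opt1 (tuition 16≤61, stipend 39≥14, ranking 50≤77).
Opt4: not dominated (best ranking).
Opt5: dominated by Opt1 (tuition 16≤23, stipend 39≥1, ranking 50≤91).
Opt6: dominated by Opt1 (tuition 16≤27, stipend 39≥39, ranking 50≤80).
Opt7: not dominated.

Opt1, Opt2, Opt4, Opt7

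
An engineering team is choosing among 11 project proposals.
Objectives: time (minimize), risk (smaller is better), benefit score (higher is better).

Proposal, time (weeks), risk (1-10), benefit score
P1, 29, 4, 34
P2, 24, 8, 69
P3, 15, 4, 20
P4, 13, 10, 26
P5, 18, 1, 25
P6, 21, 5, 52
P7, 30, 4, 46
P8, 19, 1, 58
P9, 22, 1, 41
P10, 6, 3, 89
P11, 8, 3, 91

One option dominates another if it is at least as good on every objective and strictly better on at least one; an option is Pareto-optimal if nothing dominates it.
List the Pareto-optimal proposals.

P5, P8, P10, P11

P1: dominated by P8 (time 19≤29, risk 1≤4, benefit score 58≥34).
P2: dominated by P10 (time 6≤24, risk 3≤8, benefit score 89≥69).
P3: dominated by P10 (time 6≤15, risk 3≤4, benefit score 89≥20).
P4: dominated by P10 (time 6≤13, risk 3≤10, benefit score 89≥26).
P5: not dominated.
P6: dominated by P8 (time 19≤21, risk 1≤5, benefit score 58≥52).
P7: dominated by P8 (time 19≤30, risk 1≤4, benefit score 58≥46).
P8: not dominated.
P9: dominated by P8 (time 19≤22, risk 1≤1, benefit score 58≥41).
P10: not dominated (best time).
P11: not dominated (best benefit score).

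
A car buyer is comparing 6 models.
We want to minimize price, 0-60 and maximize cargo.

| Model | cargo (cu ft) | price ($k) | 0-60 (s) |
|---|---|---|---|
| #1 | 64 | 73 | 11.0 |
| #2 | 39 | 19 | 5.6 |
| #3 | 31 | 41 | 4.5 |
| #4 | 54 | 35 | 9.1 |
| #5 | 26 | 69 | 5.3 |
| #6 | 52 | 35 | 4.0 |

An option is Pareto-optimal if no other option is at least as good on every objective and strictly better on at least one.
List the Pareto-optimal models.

#1: not dominated (best cargo).
#2: not dominated (best price).
#3: dominated by #6 (cargo 52≥31, price 35≤41, 0-60 4.0≤4.5).
#4: not dominated.
#5: dominated by #3 (cargo 31≥26, price 41≤69, 0-60 4.5≤5.3).
#6: not dominated (best 0-60).

#1, #2, #4, #6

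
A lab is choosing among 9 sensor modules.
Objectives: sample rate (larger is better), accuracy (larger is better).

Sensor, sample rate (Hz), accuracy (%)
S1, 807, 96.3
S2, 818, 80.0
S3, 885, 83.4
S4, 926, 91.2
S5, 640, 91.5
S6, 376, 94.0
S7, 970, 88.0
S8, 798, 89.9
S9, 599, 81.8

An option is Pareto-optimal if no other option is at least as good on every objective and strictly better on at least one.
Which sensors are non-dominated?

S1, S4, S7

S1: not dominated (best accuracy).
S2: dominated by S3 (sample rate 885≥818, accuracy 83.4≥80.0).
S3: dominated by S4 (sample rate 926≥885, accuracy 91.2≥83.4).
S4: not dominated.
S5: dominated by S1 (sample rate 807≥640, accuracy 96.3≥91.5).
S6: dominated by S1 (sample rate 807≥376, accuracy 96.3≥94.0).
S7: not dominated (best sample rate).
S8: dominated by S1 (sample rate 807≥798, accuracy 96.3≥89.9).
S9: dominated by S1 (sample rate 807≥599, accuracy 96.3≥81.8).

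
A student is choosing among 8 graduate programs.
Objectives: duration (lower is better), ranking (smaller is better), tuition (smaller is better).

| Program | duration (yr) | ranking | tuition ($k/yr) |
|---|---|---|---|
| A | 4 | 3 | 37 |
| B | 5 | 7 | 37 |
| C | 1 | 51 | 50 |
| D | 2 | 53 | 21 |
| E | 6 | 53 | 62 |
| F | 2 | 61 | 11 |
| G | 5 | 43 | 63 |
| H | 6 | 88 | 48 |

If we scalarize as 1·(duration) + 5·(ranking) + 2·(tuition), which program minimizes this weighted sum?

A: 1·4 + 5·3 + 2·37 = 93
B: 1·5 + 5·7 + 2·37 = 114
C: 1·1 + 5·51 + 2·50 = 356
D: 1·2 + 5·53 + 2·21 = 309
E: 1·6 + 5·53 + 2·62 = 395
F: 1·2 + 5·61 + 2·11 = 329
G: 1·5 + 5·43 + 2·63 = 346
H: 1·6 + 5·88 + 2·48 = 542
Lowest: A at 93.

A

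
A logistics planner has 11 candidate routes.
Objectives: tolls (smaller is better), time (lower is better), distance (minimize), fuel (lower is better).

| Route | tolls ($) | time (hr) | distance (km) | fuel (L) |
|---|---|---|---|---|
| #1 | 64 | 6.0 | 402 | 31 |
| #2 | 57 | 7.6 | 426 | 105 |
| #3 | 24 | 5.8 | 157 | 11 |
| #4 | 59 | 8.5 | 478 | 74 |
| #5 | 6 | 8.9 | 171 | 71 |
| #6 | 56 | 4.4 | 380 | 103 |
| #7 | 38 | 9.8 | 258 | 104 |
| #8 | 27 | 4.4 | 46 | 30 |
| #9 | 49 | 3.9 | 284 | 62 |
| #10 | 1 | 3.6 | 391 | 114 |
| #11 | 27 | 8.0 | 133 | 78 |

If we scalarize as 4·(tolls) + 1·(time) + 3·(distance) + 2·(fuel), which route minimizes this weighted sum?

#1: 4·64 + 1·6.0 + 3·402 + 2·31 = 1530.0
#2: 4·57 + 1·7.6 + 3·426 + 2·105 = 1723.6
#3: 4·24 + 1·5.8 + 3·157 + 2·11 = 594.8
#4: 4·59 + 1·8.5 + 3·478 + 2·74 = 1826.5
#5: 4·6 + 1·8.9 + 3·171 + 2·71 = 687.9
#6: 4·56 + 1·4.4 + 3·380 + 2·103 = 1574.4
#7: 4·38 + 1·9.8 + 3·258 + 2·104 = 1143.8
#8: 4·27 + 1·4.4 + 3·46 + 2·30 = 310.4
#9: 4·49 + 1·3.9 + 3·284 + 2·62 = 1175.9
#10: 4·1 + 1·3.6 + 3·391 + 2·114 = 1408.6
#11: 4·27 + 1·8.0 + 3·133 + 2·78 = 671.0
Lowest: #8 at 310.4.

#8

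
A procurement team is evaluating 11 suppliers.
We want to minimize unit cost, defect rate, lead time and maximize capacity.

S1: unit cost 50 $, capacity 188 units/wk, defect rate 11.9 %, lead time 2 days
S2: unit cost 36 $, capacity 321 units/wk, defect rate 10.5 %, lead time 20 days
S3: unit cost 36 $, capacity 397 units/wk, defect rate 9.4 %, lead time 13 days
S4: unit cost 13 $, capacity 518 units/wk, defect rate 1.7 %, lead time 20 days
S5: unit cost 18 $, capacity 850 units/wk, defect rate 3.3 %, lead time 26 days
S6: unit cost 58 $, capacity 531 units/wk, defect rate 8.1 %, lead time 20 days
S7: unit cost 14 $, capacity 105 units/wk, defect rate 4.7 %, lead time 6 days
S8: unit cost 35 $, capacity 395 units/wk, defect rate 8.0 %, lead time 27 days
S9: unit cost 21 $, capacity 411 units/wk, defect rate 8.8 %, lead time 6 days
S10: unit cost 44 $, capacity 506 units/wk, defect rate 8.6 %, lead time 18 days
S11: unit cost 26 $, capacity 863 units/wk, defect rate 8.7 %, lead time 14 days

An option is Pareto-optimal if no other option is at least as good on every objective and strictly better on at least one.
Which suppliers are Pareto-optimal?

S1: not dominated (best lead time).
S2: dominated by S3 (unit cost 36≤36, capacity 397≥321, defect rate 9.4≤10.5, lead time 13≤20).
S3: dominated by S9 (unit cost 21≤36, capacity 411≥397, defect rate 8.8≤9.4, lead time 6≤13).
S4: not dominated (best unit cost).
S5: not dominated.
S6: not dominated.
S7: not dominated.
S8: dominated by S4 (unit cost 13≤35, capacity 518≥395, defect rate 1.7≤8.0, lead time 20≤27).
S9: not dominated.
S10: not dominated.
S11: not dominated (best capacity).

S1, S4, S5, S6, S7, S9, S10, S11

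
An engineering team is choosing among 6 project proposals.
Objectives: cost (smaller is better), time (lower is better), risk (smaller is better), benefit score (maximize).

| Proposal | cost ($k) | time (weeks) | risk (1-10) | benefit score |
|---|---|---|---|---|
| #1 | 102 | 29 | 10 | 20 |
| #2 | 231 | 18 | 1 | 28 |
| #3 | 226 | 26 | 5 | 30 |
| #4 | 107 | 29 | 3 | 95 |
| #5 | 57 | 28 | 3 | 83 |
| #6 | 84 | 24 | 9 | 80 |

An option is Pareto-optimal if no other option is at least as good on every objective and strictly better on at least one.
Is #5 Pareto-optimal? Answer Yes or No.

Yes

#1: worse on cost (102 vs 57).
#2: worse on cost (231 vs 57).
#3: worse on cost (226 vs 57).
#4: worse on cost (107 vs 57).
#6: worse on cost (84 vs 57).
No option is at least as good as #5 on every objective and strictly better on one.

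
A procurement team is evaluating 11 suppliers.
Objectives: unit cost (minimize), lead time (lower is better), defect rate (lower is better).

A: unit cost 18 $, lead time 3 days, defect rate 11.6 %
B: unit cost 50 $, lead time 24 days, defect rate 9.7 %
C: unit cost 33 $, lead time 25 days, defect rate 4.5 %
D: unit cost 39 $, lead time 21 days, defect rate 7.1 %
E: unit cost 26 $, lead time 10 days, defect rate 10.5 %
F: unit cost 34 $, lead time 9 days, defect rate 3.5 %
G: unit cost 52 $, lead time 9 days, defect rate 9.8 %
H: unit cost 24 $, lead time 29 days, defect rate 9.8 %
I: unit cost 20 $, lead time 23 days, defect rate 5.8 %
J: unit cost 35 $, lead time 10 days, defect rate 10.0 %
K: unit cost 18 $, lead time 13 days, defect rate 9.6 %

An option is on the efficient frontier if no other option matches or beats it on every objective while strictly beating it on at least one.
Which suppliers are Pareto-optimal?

A, C, E, F, I, K

A: not dominated (best lead time).
B: dominated by D (unit cost 39≤50, lead time 21≤24, defect rate 7.1≤9.7).
C: not dominated.
D: dominated by F (unit cost 34≤39, lead time 9≤21, defect rate 3.5≤7.1).
E: not dominated.
F: not dominated (best defect rate).
G: dominated by F (unit cost 34≤52, lead time 9≤9, defect rate 3.5≤9.8).
H: dominated by I (unit cost 20≤24, lead time 23≤29, defect rate 5.8≤9.8).
I: not dominated.
J: dominated by F (unit cost 34≤35, lead time 9≤10, defect rate 3.5≤10.0).
K: not dominated.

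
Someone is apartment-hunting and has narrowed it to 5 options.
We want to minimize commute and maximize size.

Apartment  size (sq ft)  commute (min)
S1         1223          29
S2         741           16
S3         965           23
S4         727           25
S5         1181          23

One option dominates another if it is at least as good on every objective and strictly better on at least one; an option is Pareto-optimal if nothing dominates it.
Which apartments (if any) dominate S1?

S2: worse on size (741 vs 1223).
S3: worse on size (965 vs 1223).
S4: worse on size (727 vs 1223).
S5: worse on size (1181 vs 1223).
No option dominates S1.

none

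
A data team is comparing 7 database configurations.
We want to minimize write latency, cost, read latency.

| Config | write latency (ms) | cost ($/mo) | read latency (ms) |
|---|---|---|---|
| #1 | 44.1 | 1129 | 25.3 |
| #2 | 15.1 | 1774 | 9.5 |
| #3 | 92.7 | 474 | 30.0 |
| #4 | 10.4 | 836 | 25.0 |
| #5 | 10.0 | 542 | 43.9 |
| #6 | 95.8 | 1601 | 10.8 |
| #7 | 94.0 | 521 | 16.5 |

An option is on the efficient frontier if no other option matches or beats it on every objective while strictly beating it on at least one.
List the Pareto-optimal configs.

#2, #3, #4, #5, #6, #7

#1: dominated by #4 (write latency 10.4≤44.1, cost 836≤1129, read latency 25.0≤25.3).
#2: not dominated (best read latency).
#3: not dominated (best cost).
#4: not dominated.
#5: not dominated (best write latency).
#6: not dominated.
#7: not dominated.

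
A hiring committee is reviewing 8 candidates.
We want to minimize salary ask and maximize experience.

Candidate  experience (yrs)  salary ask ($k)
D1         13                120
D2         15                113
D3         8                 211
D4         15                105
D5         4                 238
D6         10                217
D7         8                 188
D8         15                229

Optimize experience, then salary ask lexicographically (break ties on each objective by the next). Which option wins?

First maximize experience: best is 15, kept {D2, D4, D8}.
Then minimize salary ask: best is 105, kept {D4}.

D4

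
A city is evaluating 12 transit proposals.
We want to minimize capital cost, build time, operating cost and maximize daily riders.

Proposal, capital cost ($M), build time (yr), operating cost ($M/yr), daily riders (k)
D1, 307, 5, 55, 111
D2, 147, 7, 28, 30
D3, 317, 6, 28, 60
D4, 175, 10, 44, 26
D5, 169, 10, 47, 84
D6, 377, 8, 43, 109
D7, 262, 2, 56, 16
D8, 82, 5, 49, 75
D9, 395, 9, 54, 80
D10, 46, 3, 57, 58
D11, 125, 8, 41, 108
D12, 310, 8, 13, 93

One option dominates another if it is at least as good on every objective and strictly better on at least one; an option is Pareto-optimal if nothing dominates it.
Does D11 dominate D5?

D11 vs D5: capital cost 125≤169, build time 8≤10, operating cost 41≤47, daily riders 108≥84 — D11 is at least as good on every objective with at least one strict improvement.

Yes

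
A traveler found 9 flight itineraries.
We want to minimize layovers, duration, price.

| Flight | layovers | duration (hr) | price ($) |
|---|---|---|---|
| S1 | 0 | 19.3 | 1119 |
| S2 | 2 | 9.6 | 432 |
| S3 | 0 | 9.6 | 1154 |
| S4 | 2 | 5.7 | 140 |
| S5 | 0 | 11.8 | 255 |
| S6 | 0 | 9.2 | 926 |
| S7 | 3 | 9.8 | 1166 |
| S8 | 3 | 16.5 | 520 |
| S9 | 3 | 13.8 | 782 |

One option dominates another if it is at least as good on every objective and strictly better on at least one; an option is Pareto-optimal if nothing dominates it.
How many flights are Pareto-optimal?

3

S1: dominated by S5 (layovers 0≤0, duration 11.8≤19.3, price 255≤1119).
S2: dominated by S4 (layovers 2≤2, duration 5.7≤9.6, price 140≤432).
S3: dominated by S6 (layovers 0≤0, duration 9.2≤9.6, price 926≤1154).
S4: not dominated (best duration).
S5: not dominated.
S6: not dominated.
S7: dominated by S2 (layovers 2≤3, duration 9.6≤9.8, price 432≤1166).
S8: dominated by S2 (layovers 2≤3, duration 9.6≤16.5, price 432≤520).
S9: dominated by S2 (layovers 2≤3, duration 9.6≤13.8, price 432≤782).
Pareto-optimal: S4, S5, S6 → 3.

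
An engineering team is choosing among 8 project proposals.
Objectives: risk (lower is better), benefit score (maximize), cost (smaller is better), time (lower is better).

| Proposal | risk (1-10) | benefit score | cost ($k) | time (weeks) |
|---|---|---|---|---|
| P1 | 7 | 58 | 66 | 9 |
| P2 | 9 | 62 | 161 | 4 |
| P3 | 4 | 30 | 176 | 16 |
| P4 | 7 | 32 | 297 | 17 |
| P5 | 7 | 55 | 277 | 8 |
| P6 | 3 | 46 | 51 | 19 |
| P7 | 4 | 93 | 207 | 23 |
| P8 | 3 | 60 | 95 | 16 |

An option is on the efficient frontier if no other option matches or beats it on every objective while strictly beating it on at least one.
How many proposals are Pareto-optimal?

P1: not dominated.
P2: not dominated (best time).
P3: dominated by P8 (risk 3≤4, benefit score 60≥30, cost 95≤176, time 16≤16).
P4: dominated by P1 (risk 7≤7, benefit score 58≥32, cost 66≤297, time 9≤17).
P5: not dominated.
P6: not dominated (best cost).
P7: not dominated (best benefit score).
P8: not dominated.
Pareto-optimal: P1, P2, P5, P6, P7, P8 → 6.

6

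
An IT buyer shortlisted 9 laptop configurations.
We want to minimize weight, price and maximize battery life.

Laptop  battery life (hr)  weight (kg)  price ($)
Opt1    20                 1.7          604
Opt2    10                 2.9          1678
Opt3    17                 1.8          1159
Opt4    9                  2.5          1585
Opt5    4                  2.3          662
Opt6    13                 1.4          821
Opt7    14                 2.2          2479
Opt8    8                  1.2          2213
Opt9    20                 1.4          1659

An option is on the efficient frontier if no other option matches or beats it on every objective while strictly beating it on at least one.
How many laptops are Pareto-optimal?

4

Opt1: not dominated (best price).
Opt2: dominated by Opt1 (battery life 20≥10, weight 1.7≤2.9, price 604≤1678).
Opt3: dominated by Opt1 (battery life 20≥17, weight 1.7≤1.8, price 604≤1159).
Opt4: dominated by Opt1 (battery life 20≥9, weight 1.7≤2.5, price 604≤1585).
Opt5: dominated by Opt1 (battery life 20≥4, weight 1.7≤2.3, price 604≤662).
Opt6: not dominated.
Opt7: dominated by Opt1 (battery life 20≥14, weight 1.7≤2.2, price 604≤2479).
Opt8: not dominated (best weight).
Opt9: not dominated.
Pareto-optimal: Opt1, Opt6, Opt8, Opt9 → 4.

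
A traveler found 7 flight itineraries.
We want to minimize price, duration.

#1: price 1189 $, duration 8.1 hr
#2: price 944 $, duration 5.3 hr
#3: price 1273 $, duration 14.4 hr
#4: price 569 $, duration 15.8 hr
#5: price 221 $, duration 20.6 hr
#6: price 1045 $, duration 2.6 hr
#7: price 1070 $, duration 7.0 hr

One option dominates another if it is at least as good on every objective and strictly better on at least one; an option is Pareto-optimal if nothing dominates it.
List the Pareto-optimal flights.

#2, #4, #5, #6

#1: dominated by #2 (price 944≤1189, duration 5.3≤8.1).
#2: not dominated.
#3: dominated by #1 (price 1189≤1273, duration 8.1≤14.4).
#4: not dominated.
#5: not dominated (best price).
#6: not dominated (best duration).
#7: dominated by #2 (price 944≤1070, duration 5.3≤7.0).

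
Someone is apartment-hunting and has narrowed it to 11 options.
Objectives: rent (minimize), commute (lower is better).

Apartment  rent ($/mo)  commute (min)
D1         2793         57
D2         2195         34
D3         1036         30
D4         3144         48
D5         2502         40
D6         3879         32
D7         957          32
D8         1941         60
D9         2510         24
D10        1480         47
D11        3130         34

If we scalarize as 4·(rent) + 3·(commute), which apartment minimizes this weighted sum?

D7

D1: 4·2793 + 3·57 = 11343
D2: 4·2195 + 3·34 = 8882
D3: 4·1036 + 3·30 = 4234
D4: 4·3144 + 3·48 = 12720
D5: 4·2502 + 3·40 = 10128
D6: 4·3879 + 3·32 = 15612
D7: 4·957 + 3·32 = 3924
D8: 4·1941 + 3·60 = 7944
D9: 4·2510 + 3·24 = 10112
D10: 4·1480 + 3·47 = 6061
D11: 4·3130 + 3·34 = 12622
Lowest: D7 at 3924.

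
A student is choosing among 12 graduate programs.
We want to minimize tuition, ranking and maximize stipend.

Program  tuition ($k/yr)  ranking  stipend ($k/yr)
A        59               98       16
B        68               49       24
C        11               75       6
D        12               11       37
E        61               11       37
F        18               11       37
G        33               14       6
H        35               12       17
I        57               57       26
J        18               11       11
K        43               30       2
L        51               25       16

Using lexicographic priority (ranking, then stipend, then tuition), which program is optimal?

D

First minimize ranking: best is 11, kept {D, E, F, J}.
Then maximize stipend: best is 37, kept {D, E, F}.
Then minimize tuition: best is 12, kept {D}.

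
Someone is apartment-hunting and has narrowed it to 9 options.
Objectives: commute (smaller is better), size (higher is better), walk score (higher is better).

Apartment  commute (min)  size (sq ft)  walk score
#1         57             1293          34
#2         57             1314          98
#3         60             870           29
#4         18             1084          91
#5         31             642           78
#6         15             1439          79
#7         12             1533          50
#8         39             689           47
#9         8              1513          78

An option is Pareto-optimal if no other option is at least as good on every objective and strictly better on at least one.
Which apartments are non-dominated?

#1: dominated by #2 (commute 57≤57, size 1314≥1293, walk score 98≥34).
#2: not dominated (best walk score).
#3: dominated by #1 (commute 57≤60, size 1293≥870, walk score 34≥29).
#4: not dominated.
#5: dominated by #4 (commute 18≤31, size 1084≥642, walk score 91≥78).
#6: not dominated.
#7: not dominated (best size).
#8: dominated by #4 (commute 18≤39, size 1084≥689, walk score 91≥47).
#9: not dominated (best commute).

#2, #4, #6, #7, #9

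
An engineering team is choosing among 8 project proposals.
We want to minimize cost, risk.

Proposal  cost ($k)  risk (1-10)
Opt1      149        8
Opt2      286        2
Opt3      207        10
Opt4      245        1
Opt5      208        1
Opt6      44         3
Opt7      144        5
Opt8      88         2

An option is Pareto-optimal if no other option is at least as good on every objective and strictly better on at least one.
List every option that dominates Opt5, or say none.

Opt1: worse on risk (8 vs 1).
Opt2: worse on cost (286 vs 208).
Opt3: worse on risk (10 vs 1).
Opt4: worse on cost (245 vs 208).
Opt6: worse on risk (3 vs 1).
Opt7: worse on risk (5 vs 1).
Opt8: worse on risk (2 vs 1).
No option dominates Opt5.

none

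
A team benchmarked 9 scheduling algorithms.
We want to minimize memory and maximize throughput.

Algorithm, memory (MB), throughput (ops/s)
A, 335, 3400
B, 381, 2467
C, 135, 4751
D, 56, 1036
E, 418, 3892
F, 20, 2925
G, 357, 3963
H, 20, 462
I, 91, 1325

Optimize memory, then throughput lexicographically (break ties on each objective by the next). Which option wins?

First minimize memory: best is 20, kept {F, H}.
Then maximize throughput: best is 2925, kept {F}.

F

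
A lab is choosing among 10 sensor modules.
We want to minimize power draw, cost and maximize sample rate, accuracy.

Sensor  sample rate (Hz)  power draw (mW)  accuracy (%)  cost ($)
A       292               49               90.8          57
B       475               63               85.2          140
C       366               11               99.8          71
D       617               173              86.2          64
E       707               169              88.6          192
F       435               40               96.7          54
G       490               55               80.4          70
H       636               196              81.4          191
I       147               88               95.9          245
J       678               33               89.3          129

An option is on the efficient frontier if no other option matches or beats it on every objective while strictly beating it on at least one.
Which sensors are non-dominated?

C, D, E, F, G, J

A: dominated by F (sample rate 435≥292, power draw 40≤49, accuracy 96.7≥90.8, cost 54≤57).
B: dominated by J (sample rate 678≥475, power draw 33≤63, accuracy 89.3≥85.2, cost 129≤140).
C: not dominated (best power draw).
D: not dominated.
E: not dominated (best sample rate).
F: not dominated (best cost).
G: not dominated.
H: dominated by J (sample rate 678≥636, power draw 33≤196, accuracy 89.3≥81.4, cost 129≤191).
I: dominated by C (sample rate 366≥147, power draw 11≤88, accuracy 99.8≥95.9, cost 71≤245).
J: not dominated.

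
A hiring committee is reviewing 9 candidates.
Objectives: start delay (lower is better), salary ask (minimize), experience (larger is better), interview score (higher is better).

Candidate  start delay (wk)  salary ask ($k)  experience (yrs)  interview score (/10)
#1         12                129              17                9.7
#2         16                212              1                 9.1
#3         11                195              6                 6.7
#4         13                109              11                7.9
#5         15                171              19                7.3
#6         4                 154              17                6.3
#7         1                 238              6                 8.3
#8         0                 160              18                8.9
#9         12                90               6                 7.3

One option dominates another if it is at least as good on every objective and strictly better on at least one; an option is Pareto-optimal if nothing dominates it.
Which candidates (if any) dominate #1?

#2: worse on start delay (16 vs 12).
#3: worse on salary ask (195 vs 129).
#4: worse on start delay (13 vs 12).
#5: worse on start delay (15 vs 12).
#6: worse on salary ask (154 vs 129).
#7: worse on salary ask (238 vs 129).
#8: worse on salary ask (160 vs 129).
#9: worse on experience (6 vs 17).
No option dominates #1.

none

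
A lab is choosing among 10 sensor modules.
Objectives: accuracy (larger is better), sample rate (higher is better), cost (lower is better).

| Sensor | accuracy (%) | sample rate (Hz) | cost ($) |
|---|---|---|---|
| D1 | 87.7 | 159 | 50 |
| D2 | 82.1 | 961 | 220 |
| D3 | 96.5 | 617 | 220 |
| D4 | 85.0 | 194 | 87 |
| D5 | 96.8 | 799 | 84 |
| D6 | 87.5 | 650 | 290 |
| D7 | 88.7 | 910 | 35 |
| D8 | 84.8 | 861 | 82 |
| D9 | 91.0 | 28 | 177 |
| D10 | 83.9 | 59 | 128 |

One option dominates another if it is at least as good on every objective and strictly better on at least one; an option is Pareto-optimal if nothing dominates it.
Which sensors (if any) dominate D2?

none

D1: worse on sample rate (159 vs 961).
D3: worse on sample rate (617 vs 961).
D4: worse on sample rate (194 vs 961).
D5: worse on sample rate (799 vs 961).
D6: worse on sample rate (650 vs 961).
D7: worse on sample rate (910 vs 961).
D8: worse on sample rate (861 vs 961).
D9: worse on sample rate (28 vs 961).
D10: worse on sample rate (59 vs 961).
No option dominates D2.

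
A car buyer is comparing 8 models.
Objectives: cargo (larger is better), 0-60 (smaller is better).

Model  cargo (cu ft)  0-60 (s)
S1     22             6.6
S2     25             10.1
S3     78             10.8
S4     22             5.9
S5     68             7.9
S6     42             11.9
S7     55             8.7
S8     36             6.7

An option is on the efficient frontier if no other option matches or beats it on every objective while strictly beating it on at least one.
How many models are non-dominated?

4

S1: dominated by S4 (cargo 22≥22, 0-60 5.9≤6.6).
S2: dominated by S5 (cargo 68≥25, 0-60 7.9≤10.1).
S3: not dominated (best cargo).
S4: not dominated (best 0-60).
S5: not dominated.
S6: dominated by S3 (cargo 78≥42, 0-60 10.8≤11.9).
S7: dominated by S5 (cargo 68≥55, 0-60 7.9≤8.7).
S8: not dominated.
Pareto-optimal: S3, S4, S5, S8 → 4.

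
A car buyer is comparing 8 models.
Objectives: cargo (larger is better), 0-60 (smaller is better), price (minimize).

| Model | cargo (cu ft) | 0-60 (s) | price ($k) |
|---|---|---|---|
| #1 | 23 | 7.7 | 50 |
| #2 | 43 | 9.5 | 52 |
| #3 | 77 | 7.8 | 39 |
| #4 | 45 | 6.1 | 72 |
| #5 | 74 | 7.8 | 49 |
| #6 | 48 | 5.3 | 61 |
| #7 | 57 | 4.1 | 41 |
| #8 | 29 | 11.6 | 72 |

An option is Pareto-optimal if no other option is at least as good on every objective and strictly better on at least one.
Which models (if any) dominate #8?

#2, #3, #4, #5, #6, #7

#2: cargo 43≥29, 0-60 9.5≤11.6, price 52≤72 — dominates #8.
#3: cargo 77≥29, 0-60 7.8≤11.6, price 39≤72 — dominates #8.
#4: cargo 45≥29, 0-60 6.1≤11.6, price 72≤72 — dominates #8.
#5: cargo 74≥29, 0-60 7.8≤11.6, price 49≤72 — dominates #8.
#6: cargo 48≥29, 0-60 5.3≤11.6, price 61≤72 — dominates #8.
#7: cargo 57≥29, 0-60 4.1≤11.6, price 41≤72 — dominates #8.
Others (#1) are each worse than #8 on at least one objective.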